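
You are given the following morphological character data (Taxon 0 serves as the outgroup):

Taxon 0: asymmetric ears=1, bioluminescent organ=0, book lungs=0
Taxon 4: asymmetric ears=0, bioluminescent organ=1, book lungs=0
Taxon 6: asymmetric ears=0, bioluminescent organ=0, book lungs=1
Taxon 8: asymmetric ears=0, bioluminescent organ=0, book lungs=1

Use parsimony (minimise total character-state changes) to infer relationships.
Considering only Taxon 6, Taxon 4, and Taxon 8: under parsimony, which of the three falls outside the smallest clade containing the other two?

Taxon 4

Character polarity is set by the outgroup: the derived state is whichever differs from the outgroup's state, so for asymmetric ears the derived state is '0', and for the remaining characters it is '1'.
All ingroup taxa share the derived state '0' for asymmetric ears; it defines the ingroup but does not resolve relationships within it.
bioluminescent organ: derived state '1' in Taxon 4 only — an autapomorphy, so it tells us nothing about relationships among taxa.
Only Taxon 6 and Taxon 8 show the derived state '1' for book lungs, supporting them as a clade.
Most parsimonious ingroup topology: (Taxon 4,(Taxon 6,Taxon 8)).
Taxon 8 and Taxon 6 share a more recent common ancestor with each other than either does with Taxon 4, so Taxon 4 is the least closely related of the three.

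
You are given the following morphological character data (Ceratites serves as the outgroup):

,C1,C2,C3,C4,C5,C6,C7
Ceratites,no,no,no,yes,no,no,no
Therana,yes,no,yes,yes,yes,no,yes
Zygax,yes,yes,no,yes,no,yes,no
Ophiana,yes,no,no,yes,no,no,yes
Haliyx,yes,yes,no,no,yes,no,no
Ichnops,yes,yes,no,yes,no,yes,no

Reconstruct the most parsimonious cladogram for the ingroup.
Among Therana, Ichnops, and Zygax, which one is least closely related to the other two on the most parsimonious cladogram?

Therana

Character polarity is set by the outgroup: the derived state is whichever differs from the outgroup's state, so for C4 the derived state is 'no', and for the remaining characters it is 'yes'.
C1 (derived state 'yes') is shared by all ingroup taxa — unites the whole ingroup.
Only Haliyx, Ichnops, and Zygax show the derived state 'yes' for C2, supporting them as a clade.
C3: derived state 'yes' in Therana only — an autapomorphy, so it tells us nothing about relationships among taxa.
C4 (derived state 'no') is unique to Haliyx (autapomorphy; uninformative for grouping).
C5 (state 'yes') occurs in Haliyx and Therana but conflicts with the nesting implied by the other characters — most parsimoniously interpreted as homoplasy.
C6 (derived state 'yes') is shared by Ichnops and Zygax — a synapomorphy uniting that clade.
C7 (derived state 'yes') is shared by Ophiana and Therana — a synapomorphy uniting that clade.
Most parsimonious ingroup topology: ((Therana,Ophiana),((Zygax,Ichnops),Haliyx)).
Ichnops and Zygax share a more recent common ancestor with each other than either does with Therana, so Therana is the least closely related of the three.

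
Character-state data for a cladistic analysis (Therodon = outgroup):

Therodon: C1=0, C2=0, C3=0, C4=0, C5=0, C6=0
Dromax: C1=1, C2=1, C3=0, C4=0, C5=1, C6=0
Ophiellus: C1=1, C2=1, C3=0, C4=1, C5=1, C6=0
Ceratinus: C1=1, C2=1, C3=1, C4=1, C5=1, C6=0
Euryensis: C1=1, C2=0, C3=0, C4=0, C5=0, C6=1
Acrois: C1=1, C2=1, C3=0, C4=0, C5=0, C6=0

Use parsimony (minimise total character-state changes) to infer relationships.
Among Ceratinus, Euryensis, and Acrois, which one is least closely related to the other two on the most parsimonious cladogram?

The outgroup has state '0' for every character, so '1' is the derived state throughout.
C1 (derived state '1') is shared by all ingroup taxa — unites the whole ingroup.
C2: derived state '1' in Acrois, Ceratinus, Dromax, and Ophiellus only — synapomorphy for {Acrois, Ceratinus, Dromax, Ophiellus}.
C3: derived state '1' in Ceratinus only — an autapomorphy, so it tells us nothing about relationships among taxa.
Only Ceratinus and Ophiellus show the derived state '1' for C4, supporting them as a clade.
C5: derived state '1' in Ceratinus, Dromax, and Ophiellus only — synapomorphy for {Ceratinus, Dromax, Ophiellus}.
C6 (derived state '1') is unique to Euryensis (autapomorphy; uninformative for grouping).
Most parsimonious ingroup topology: (((Dromax,(Ophiellus,Ceratinus)),Acrois),Euryensis).
Acrois and Ceratinus share a more recent common ancestor with each other than either does with Euryensis, so Euryensis is the least closely related of the three.

Euryensis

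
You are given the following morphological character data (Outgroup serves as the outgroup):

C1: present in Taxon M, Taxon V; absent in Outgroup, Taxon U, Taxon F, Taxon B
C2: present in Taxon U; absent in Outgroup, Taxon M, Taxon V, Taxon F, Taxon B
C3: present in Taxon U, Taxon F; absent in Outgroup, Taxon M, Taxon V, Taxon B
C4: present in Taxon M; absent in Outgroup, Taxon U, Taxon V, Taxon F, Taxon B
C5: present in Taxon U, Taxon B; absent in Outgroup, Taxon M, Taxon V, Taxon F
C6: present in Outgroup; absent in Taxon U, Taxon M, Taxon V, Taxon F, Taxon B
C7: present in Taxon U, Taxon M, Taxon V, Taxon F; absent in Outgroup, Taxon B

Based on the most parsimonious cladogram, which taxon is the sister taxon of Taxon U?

Taxon F

Character polarity is set by the outgroup: the derived state is whichever differs from the outgroup's state, so for C6 the derived state is 'absent', and for the remaining characters it is 'present'.
C1: derived state 'present' in Taxon M and Taxon V only — synapomorphy for {Taxon M, Taxon V}.
C2: derived state 'present' in Taxon U only — an autapomorphy, so it tells us nothing about relationships among taxa.
C3 (derived state 'present') is shared by Taxon F and Taxon U — a synapomorphy uniting that clade.
C4 (derived state 'present') is unique to Taxon M (autapomorphy; uninformative for grouping).
C5 groups Taxon B and Taxon U, which is incompatible with the clades supported by the remaining characters; treating it as convergent (homoplasy) costs fewer steps than any alternative tree.
All ingroup taxa share the derived state 'absent' for C6; it defines the ingroup but does not resolve relationships within it.
C7: derived state 'present' in Taxon F, Taxon M, Taxon U, and Taxon V only — synapomorphy for {Taxon F, Taxon M, Taxon U, Taxon V}.
Most parsimonious ingroup topology: (((Taxon U,Taxon F),(Taxon M,Taxon V)),Taxon B).
Taxon U and Taxon F form a cherry on this tree, so they are sister taxa.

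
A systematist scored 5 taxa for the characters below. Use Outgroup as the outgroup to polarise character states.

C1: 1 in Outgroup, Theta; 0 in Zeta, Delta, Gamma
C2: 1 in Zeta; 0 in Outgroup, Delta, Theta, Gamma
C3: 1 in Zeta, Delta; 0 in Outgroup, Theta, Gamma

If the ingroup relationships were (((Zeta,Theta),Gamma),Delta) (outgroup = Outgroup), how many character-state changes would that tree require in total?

5

Map each character onto (((Zeta,Theta),Gamma),Delta) (rooted by Outgroup) and count the minimum state changes it requires (Fitch parsimony):
C1: 2; C2: 1; C3: 2.
Total tree length = 5.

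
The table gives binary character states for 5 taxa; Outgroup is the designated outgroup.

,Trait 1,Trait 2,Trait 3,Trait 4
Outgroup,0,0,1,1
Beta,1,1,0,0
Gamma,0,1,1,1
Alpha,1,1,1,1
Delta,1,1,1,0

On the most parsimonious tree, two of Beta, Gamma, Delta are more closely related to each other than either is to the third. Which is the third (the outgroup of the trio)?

Character polarity is set by the outgroup: the derived state is whichever differs from the outgroup's state, so for Trait 3, Trait 4 the derived state is '0', and for the remaining characters it is '1'.
Trait 1 (derived state '1') is shared by Alpha, Beta, and Delta — a synapomorphy uniting that clade.
All ingroup taxa share the derived state '1' for Trait 2; it defines the ingroup but does not resolve relationships within it.
Trait 3: derived state '0' in Beta only — an autapomorphy, so it tells us nothing about relationships among taxa.
Trait 4 (derived state '0') is shared by Beta and Delta — a synapomorphy uniting that clade.
Most parsimonious ingroup topology: (((Beta,Delta),Alpha),Gamma).
Beta and Delta share a more recent common ancestor with each other than either does with Gamma, so Gamma is the least closely related of the three.

Gamma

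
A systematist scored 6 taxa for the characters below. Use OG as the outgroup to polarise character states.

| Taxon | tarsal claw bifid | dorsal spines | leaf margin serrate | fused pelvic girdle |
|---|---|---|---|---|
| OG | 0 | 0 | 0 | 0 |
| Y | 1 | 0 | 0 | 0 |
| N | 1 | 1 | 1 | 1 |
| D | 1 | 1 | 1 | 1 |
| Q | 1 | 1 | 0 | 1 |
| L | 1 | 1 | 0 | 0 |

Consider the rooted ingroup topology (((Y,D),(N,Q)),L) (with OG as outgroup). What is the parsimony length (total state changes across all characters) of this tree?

Map each character onto (((Y,D),(N,Q)),L) (rooted by OG) and count the minimum state changes it requires (Fitch parsimony):
tarsal claw bifid: 1; dorsal spines: 2; leaf margin serrate: 2; fused pelvic girdle: 2.
Total tree length = 7.

7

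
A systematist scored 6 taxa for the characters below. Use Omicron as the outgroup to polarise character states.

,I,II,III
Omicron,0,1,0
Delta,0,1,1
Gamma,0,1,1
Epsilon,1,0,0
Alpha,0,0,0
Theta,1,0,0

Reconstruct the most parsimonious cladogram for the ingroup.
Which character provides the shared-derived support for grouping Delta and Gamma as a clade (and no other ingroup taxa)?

Character polarity is set by the outgroup: the derived state is whichever differs from the outgroup's state, so for II the derived state is '0', and for the remaining characters it is '1'.
I (derived state '1') is shared by Epsilon and Theta — a synapomorphy uniting that clade.
II (derived state '0') is shared by Alpha, Epsilon, and Theta — a synapomorphy uniting that clade.
III: derived state '1' in Delta and Gamma only — synapomorphy for {Delta, Gamma}.
Most parsimonious ingroup topology: ((Delta,Gamma),((Epsilon,Theta),Alpha)).
The clade {Delta, Gamma} is supported by III: its derived state '1' occurs in exactly those taxa and in no other taxon (including the outgroup).

III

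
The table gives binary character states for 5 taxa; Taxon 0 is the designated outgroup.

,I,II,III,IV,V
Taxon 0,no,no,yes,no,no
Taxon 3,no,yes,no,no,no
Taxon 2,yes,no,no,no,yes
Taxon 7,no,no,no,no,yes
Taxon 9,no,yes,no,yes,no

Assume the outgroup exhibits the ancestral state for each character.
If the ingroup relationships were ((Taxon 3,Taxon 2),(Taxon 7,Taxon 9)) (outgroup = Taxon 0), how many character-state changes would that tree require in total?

7

Map each character onto ((Taxon 3,Taxon 2),(Taxon 7,Taxon 9)) (rooted by Taxon 0) and count the minimum state changes it requires (Fitch parsimony):
I: 1; II: 2; III: 1; IV: 1; V: 2.
Total tree length = 7.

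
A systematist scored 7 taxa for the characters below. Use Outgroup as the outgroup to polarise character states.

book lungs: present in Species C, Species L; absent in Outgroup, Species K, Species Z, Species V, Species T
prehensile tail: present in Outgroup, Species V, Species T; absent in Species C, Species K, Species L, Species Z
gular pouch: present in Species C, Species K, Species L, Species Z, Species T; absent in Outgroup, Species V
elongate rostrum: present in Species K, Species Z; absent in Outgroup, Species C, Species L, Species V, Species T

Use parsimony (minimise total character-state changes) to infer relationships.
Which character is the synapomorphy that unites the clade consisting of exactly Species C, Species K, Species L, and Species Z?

prehensile tail

Character polarity is set by the outgroup: the derived state is whichever differs from the outgroup's state, so for prehensile tail the derived state is 'absent', and for the remaining characters it is 'present'.
book lungs (derived state 'present') is shared by Species C and Species L — a synapomorphy uniting that clade.
Only Species C, Species K, Species L, and Species Z show the derived state 'absent' for prehensile tail, supporting them as a clade.
Only Species C, Species K, Species L, Species T, and Species Z show the derived state 'present' for gular pouch, supporting them as a clade.
elongate rostrum: derived state 'present' in Species K and Species Z only — synapomorphy for {Species K, Species Z}.
Most parsimonious ingroup topology: ((((Species C,Species L),(Species K,Species Z)),Species T),Species V).
The clade {Species C, Species K, Species L, Species Z} is supported by prehensile tail: its derived state 'absent' occurs in exactly those taxa and in no other taxon (including the outgroup).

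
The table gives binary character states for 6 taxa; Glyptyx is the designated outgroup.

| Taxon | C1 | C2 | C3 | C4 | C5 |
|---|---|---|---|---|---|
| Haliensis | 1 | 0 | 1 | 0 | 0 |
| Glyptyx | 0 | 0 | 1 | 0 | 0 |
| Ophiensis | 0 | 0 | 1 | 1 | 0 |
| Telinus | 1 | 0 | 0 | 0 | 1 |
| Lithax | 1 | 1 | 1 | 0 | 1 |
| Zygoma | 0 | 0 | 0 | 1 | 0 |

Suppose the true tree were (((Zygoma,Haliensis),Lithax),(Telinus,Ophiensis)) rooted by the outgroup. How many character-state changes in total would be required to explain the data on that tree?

10

Map each character onto (((Zygoma,Haliensis),Lithax),(Telinus,Ophiensis)) (rooted by Glyptyx) and count the minimum state changes it requires (Fitch parsimony):
C1: 3; C2: 1; C3: 2; C4: 2; C5: 2.
Total tree length = 10.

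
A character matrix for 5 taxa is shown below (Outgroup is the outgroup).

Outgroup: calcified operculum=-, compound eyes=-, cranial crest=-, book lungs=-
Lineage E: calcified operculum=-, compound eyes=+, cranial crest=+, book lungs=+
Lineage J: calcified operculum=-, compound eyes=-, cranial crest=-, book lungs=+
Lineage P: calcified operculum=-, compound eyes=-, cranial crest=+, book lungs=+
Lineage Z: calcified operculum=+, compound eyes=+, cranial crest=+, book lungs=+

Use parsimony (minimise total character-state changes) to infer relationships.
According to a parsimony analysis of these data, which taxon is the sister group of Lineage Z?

Lineage E

The outgroup has state '-' for every character, so '+' is the derived state throughout.
calcified operculum: derived state '+' in Lineage Z only — an autapomorphy, so it tells us nothing about relationships among taxa.
compound eyes: derived state '+' in Lineage E and Lineage Z only — synapomorphy for {Lineage E, Lineage Z}.
cranial crest (derived state '+') is shared by Lineage E, Lineage P, and Lineage Z — a synapomorphy uniting that clade.
book lungs (derived state '+') is shared by all ingroup taxa — unites the whole ingroup.
Most parsimonious ingroup topology: (((Lineage E,Lineage Z),Lineage P),Lineage J).
Lineage Z and Lineage E form a cherry on this tree, so they are sister taxa.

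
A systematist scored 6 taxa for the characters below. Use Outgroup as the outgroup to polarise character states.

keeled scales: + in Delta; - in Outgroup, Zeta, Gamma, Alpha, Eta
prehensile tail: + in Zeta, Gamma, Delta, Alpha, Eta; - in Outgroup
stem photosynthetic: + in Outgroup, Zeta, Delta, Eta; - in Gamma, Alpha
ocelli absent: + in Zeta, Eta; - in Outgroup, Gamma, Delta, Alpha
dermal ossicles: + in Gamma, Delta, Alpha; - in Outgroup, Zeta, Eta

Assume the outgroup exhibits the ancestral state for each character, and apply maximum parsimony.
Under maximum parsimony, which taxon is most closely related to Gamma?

Alpha

Character polarity is set by the outgroup: the derived state is whichever differs from the outgroup's state, so for stem photosynthetic the derived state is '-', and for the remaining characters it is '+'.
keeled scales (derived state '+') is unique to Delta (autapomorphy; uninformative for grouping).
All ingroup taxa share the derived state '+' for prehensile tail; it defines the ingroup but does not resolve relationships within it.
Only Alpha and Gamma show the derived state '-' for stem photosynthetic, supporting them as a clade.
ocelli absent (derived state '+') is shared by Eta and Zeta — a synapomorphy uniting that clade.
Only Alpha, Delta, and Gamma show the derived state '+' for dermal ossicles, supporting them as a clade.
Most parsimonious ingroup topology: ((Zeta,Eta),((Gamma,Alpha),Delta)).
Gamma and Alpha form a cherry on this tree, so they are sister taxa.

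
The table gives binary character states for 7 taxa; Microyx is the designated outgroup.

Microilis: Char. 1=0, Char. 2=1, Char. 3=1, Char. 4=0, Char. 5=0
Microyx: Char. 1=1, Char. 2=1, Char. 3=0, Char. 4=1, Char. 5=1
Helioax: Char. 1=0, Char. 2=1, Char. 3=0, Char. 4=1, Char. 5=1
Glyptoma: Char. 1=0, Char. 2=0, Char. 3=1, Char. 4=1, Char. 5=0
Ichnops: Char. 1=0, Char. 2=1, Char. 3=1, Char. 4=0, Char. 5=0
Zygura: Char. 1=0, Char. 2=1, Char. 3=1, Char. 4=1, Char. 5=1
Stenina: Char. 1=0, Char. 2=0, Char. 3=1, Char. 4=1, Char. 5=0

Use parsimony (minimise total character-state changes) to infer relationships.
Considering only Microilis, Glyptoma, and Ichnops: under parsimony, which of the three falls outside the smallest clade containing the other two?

Character polarity is set by the outgroup: the derived state is whichever differs from the outgroup's state, so for Char. 1, Char. 2, Char. 4, Char. 5 the derived state is '0', and for the remaining characters it is '1'.
Char. 1 (derived state '0') is shared by all ingroup taxa — unites the whole ingroup.
Char. 2 (derived state '0') is shared by Glyptoma and Stenina — a synapomorphy uniting that clade.
Char. 3 (derived state '1') is shared by Glyptoma, Ichnops, Microilis, Stenina, and Zygura — a synapomorphy uniting that clade.
Only Ichnops and Microilis show the derived state '0' for Char. 4, supporting them as a clade.
Only Glyptoma, Ichnops, Microilis, and Stenina show the derived state '0' for Char. 5, supporting them as a clade.
Most parsimonious ingroup topology: ((((Ichnops,Microilis),(Stenina,Glyptoma)),Zygura),Helioax).
Microilis and Ichnops share a more recent common ancestor with each other than either does with Glyptoma, so Glyptoma is the least closely related of the three.

Glyptoma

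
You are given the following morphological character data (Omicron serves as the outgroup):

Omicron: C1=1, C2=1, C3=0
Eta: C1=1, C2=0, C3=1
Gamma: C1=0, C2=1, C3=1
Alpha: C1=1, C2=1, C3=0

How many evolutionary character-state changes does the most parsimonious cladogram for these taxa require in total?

3

Character polarity is set by the outgroup: the derived state is whichever differs from the outgroup's state, so for C1, C2 the derived state is '0', and for the remaining characters it is '1'.
C1: derived state '0' in Gamma only — an autapomorphy, so it tells us nothing about relationships among taxa.
C2: derived state '0' in Eta only — an autapomorphy, so it tells us nothing about relationships among taxa.
C3 (derived state '1') is shared by Eta and Gamma — a synapomorphy uniting that clade.
Most parsimonious ingroup topology: ((Eta,Gamma),Alpha).
Changes per character on this tree: C1: 1; C2: 1; C3: 1.
Total = 3.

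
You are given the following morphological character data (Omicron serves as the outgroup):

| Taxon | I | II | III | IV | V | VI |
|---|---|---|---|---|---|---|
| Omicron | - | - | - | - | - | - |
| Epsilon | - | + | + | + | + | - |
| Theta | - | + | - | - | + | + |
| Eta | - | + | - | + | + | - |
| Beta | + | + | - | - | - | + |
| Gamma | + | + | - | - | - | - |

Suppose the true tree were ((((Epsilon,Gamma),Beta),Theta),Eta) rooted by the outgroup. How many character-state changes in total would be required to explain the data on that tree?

11

Map each character onto ((((Epsilon,Gamma),Beta),Theta),Eta) (rooted by Omicron) and count the minimum state changes it requires (Fitch parsimony):
I: 2; II: 1; III: 1; IV: 2; V: 3; VI: 2.
Total tree length = 11.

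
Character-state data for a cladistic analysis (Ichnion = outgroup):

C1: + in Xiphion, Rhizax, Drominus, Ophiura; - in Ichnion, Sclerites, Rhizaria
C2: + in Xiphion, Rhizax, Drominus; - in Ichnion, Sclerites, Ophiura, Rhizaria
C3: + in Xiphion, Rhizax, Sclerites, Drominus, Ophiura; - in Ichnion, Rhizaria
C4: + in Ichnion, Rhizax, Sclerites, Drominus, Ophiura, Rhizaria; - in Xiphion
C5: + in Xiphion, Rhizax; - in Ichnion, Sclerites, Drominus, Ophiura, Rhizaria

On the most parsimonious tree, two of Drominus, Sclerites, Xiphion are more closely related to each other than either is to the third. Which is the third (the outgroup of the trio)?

Character polarity is set by the outgroup: the derived state is whichever differs from the outgroup's state, so for C4 the derived state is '-', and for the remaining characters it is '+'.
C1 (derived state '+') is shared by Drominus, Ophiura, Rhizax, and Xiphion — a synapomorphy uniting that clade.
C2 (derived state '+') is shared by Drominus, Rhizax, and Xiphion — a synapomorphy uniting that clade.
Only Drominus, Ophiura, Rhizax, Sclerites, and Xiphion show the derived state '+' for C3, supporting them as a clade.
C4: derived state '-' in Xiphion only — an autapomorphy, so it tells us nothing about relationships among taxa.
C5 (derived state '+') is shared by Rhizax and Xiphion — a synapomorphy uniting that clade.
Most parsimonious ingroup topology: (((((Xiphion,Rhizax),Drominus),Ophiura),Sclerites),Rhizaria).
Xiphion and Drominus share a more recent common ancestor with each other than either does with Sclerites, so Sclerites is the least closely related of the three.

Sclerites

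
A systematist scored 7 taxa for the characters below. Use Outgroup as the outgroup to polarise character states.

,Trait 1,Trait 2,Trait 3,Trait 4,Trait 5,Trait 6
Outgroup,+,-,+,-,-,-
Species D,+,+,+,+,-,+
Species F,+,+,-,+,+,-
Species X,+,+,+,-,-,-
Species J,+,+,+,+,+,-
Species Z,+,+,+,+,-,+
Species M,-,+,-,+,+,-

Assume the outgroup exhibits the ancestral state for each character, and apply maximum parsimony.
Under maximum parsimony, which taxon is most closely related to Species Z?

Species D

Character polarity is set by the outgroup: the derived state is whichever differs from the outgroup's state, so for Trait 1, Trait 3 the derived state is '-', and for the remaining characters it is '+'.
Trait 1 (derived state '-') is unique to Species M (autapomorphy; uninformative for grouping).
Trait 2 (derived state '+') is shared by all ingroup taxa — unites the whole ingroup.
Trait 3 (derived state '-') is shared by Species F and Species M — a synapomorphy uniting that clade.
Trait 4: derived state '+' in Species D, Species F, Species J, Species M, and Species Z only — synapomorphy for {Species D, Species F, Species J, Species M, Species Z}.
Only Species F, Species J, and Species M show the derived state '+' for Trait 5, supporting them as a clade.
Trait 6: derived state '+' in Species D and Species Z only — synapomorphy for {Species D, Species Z}.
Most parsimonious ingroup topology: (((Species D,Species Z),((Species F,Species M),Species J)),Species X).
Species Z and Species D form a cherry on this tree, so they are sister taxa.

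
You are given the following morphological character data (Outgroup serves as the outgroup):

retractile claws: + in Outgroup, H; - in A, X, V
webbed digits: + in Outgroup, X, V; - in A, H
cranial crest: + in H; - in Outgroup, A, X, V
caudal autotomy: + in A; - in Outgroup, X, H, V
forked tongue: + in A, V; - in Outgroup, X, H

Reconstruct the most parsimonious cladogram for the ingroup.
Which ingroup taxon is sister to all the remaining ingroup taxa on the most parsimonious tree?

Character polarity is set by the outgroup: the derived state is whichever differs from the outgroup's state, so for retractile claws, webbed digits the derived state is '-', and for the remaining characters it is '+'.
retractile claws (derived state '-') is shared by A, V, and X — a synapomorphy uniting that clade.
webbed digits groups A and H, which is incompatible with the clades supported by the remaining characters; treating it as convergent (homoplasy) costs fewer steps than any alternative tree.
cranial crest: derived state '+' in H only — an autapomorphy, so it tells us nothing about relationships among taxa.
caudal autotomy: derived state '+' in A only — an autapomorphy, so it tells us nothing about relationships among taxa.
Only A and V show the derived state '+' for forked tongue, supporting them as a clade.
Most parsimonious ingroup topology: (((A,V),X),H).
H is sister to the clade containing all other ingroup taxa, so it is the earliest-diverging (most basal) ingroup lineage.

H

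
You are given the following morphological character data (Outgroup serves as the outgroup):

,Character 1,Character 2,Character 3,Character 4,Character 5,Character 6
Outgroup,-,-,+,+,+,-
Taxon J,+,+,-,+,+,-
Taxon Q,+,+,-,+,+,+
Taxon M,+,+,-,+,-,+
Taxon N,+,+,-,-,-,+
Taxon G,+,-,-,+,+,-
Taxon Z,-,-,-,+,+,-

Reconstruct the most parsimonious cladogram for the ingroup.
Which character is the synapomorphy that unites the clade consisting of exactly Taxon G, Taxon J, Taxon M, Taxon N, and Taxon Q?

Character 1

Character polarity is set by the outgroup: the derived state is whichever differs from the outgroup's state, so for Character 3, Character 4, Character 5 the derived state is '-', and for the remaining characters it is '+'.
Character 1 (derived state '+') is shared by Taxon G, Taxon J, Taxon M, Taxon N, and Taxon Q — a synapomorphy uniting that clade.
Only Taxon J, Taxon M, Taxon N, and Taxon Q show the derived state '+' for Character 2, supporting them as a clade.
All ingroup taxa share the derived state '-' for Character 3; it defines the ingroup but does not resolve relationships within it.
Character 4 (derived state '-') is unique to Taxon N (autapomorphy; uninformative for grouping).
Only Taxon M and Taxon N show the derived state '-' for Character 5, supporting them as a clade.
Only Taxon M, Taxon N, and Taxon Q show the derived state '+' for Character 6, supporting them as a clade.
Most parsimonious ingroup topology: (((Taxon J,(Taxon Q,(Taxon M,Taxon N))),Taxon G),Taxon Z).
The clade {Taxon G, Taxon J, Taxon M, Taxon N, Taxon Q} is supported by Character 1: its derived state '+' occurs in exactly those taxa and in no other taxon (including the outgroup).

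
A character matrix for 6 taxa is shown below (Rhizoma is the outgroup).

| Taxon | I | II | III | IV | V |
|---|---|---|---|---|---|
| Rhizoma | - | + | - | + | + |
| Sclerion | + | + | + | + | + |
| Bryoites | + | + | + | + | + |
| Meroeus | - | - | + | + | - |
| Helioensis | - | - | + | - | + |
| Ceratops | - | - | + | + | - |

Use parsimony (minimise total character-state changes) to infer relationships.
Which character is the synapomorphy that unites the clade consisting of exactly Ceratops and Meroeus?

V

Character polarity is set by the outgroup: the derived state is whichever differs from the outgroup's state, so for II, IV, V the derived state is '-', and for the remaining characters it is '+'.
Only Bryoites and Sclerion show the derived state '+' for I, supporting them as a clade.
II: derived state '-' in Ceratops, Helioensis, and Meroeus only — synapomorphy for {Ceratops, Helioensis, Meroeus}.
All ingroup taxa share the derived state '+' for III; it defines the ingroup but does not resolve relationships within it.
IV (derived state '-') is unique to Helioensis (autapomorphy; uninformative for grouping).
Only Ceratops and Meroeus show the derived state '-' for V, supporting them as a clade.
Most parsimonious ingroup topology: ((Sclerion,Bryoites),((Meroeus,Ceratops),Helioensis)).
The clade {Ceratops, Meroeus} is supported by V: its derived state '-' occurs in exactly those taxa and in no other taxon (including the outgroup).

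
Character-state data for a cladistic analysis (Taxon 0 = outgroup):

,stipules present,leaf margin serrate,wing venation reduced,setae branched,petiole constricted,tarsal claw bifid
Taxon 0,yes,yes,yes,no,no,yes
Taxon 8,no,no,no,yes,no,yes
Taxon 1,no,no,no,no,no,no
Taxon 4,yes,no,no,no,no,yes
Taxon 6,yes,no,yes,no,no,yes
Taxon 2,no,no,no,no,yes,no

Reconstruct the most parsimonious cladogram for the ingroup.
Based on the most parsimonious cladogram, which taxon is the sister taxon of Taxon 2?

Character polarity is set by the outgroup: the derived state is whichever differs from the outgroup's state, so for stipules present, leaf margin serrate, wing venation reduced, tarsal claw bifid the derived state is 'no', and for the remaining characters it is 'yes'.
stipules present: derived state 'no' in Taxon 1, Taxon 2, and Taxon 8 only — synapomorphy for {Taxon 1, Taxon 2, Taxon 8}.
All ingroup taxa share the derived state 'no' for leaf margin serrate; it defines the ingroup but does not resolve relationships within it.
wing venation reduced: derived state 'no' in Taxon 1, Taxon 2, Taxon 4, and Taxon 8 only — synapomorphy for {Taxon 1, Taxon 2, Taxon 4, Taxon 8}.
setae branched: derived state 'yes' in Taxon 8 only — an autapomorphy, so it tells us nothing about relationships among taxa.
petiole constricted (derived state 'yes') is unique to Taxon 2 (autapomorphy; uninformative for grouping).
tarsal claw bifid: derived state 'no' in Taxon 1 and Taxon 2 only — synapomorphy for {Taxon 1, Taxon 2}.
Most parsimonious ingroup topology: (((Taxon 8,(Taxon 1,Taxon 2)),Taxon 4),Taxon 6).
Taxon 2 and Taxon 1 form a cherry on this tree, so they are sister taxa.

Taxon 1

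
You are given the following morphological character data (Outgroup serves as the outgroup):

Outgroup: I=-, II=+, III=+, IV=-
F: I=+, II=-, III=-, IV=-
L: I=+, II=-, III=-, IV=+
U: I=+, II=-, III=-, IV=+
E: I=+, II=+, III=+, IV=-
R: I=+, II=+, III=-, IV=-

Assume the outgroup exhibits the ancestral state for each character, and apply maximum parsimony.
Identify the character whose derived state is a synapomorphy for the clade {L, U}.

Character polarity is set by the outgroup: the derived state is whichever differs from the outgroup's state, so for II, III the derived state is '-', and for the remaining characters it is '+'.
All ingroup taxa share the derived state '+' for I; it defines the ingroup but does not resolve relationships within it.
Only F, L, and U show the derived state '-' for II, supporting them as a clade.
III (derived state '-') is shared by F, L, R, and U — a synapomorphy uniting that clade.
Only L and U show the derived state '+' for IV, supporting them as a clade.
Most parsimonious ingroup topology: (((F,(L,U)),R),E).
The clade {L, U} is supported by IV: its derived state '+' occurs in exactly those taxa and in no other taxon (including the outgroup).

IV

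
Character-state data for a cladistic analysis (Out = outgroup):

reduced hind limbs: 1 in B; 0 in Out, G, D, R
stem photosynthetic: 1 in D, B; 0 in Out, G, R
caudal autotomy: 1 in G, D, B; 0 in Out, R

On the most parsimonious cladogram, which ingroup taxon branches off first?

R

The outgroup has state '0' for every character, so '1' is the derived state throughout.
reduced hind limbs: derived state '1' in B only — an autapomorphy, so it tells us nothing about relationships among taxa.
stem photosynthetic (derived state '1') is shared by B and D — a synapomorphy uniting that clade.
Only B, D, and G show the derived state '1' for caudal autotomy, supporting them as a clade.
Most parsimonious ingroup topology: ((G,(D,B)),R).
R is sister to the clade containing all other ingroup taxa, so it is the earliest-diverging (most basal) ingroup lineage.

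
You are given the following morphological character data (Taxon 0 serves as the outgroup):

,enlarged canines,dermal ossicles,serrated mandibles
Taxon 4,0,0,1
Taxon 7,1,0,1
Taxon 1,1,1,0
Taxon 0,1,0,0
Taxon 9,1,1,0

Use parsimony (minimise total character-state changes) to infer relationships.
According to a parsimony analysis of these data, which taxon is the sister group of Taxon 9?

Taxon 1

Character polarity is set by the outgroup: the derived state is whichever differs from the outgroup's state, so for enlarged canines the derived state is '0', and for the remaining characters it is '1'.
enlarged canines (derived state '0') is unique to Taxon 4 (autapomorphy; uninformative for grouping).
dermal ossicles: derived state '1' in Taxon 1 and Taxon 9 only — synapomorphy for {Taxon 1, Taxon 9}.
serrated mandibles (derived state '1') is shared by Taxon 4 and Taxon 7 — a synapomorphy uniting that clade.
Most parsimonious ingroup topology: ((Taxon 1,Taxon 9),(Taxon 7,Taxon 4)).
Taxon 9 and Taxon 1 form a cherry on this tree, so they are sister taxa.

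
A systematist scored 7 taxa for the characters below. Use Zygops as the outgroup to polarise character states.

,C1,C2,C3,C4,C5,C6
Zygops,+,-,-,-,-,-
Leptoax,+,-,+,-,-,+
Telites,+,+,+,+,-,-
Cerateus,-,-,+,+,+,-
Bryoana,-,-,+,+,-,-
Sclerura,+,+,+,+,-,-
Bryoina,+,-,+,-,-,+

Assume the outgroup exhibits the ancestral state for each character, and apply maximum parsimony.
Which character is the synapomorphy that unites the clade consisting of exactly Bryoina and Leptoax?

Character polarity is set by the outgroup: the derived state is whichever differs from the outgroup's state, so for C1 the derived state is '-', and for the remaining characters it is '+'.
C1 (derived state '-') is shared by Bryoana and Cerateus — a synapomorphy uniting that clade.
C2: derived state '+' in Sclerura and Telites only — synapomorphy for {Sclerura, Telites}.
All ingroup taxa share the derived state '+' for C3; it defines the ingroup but does not resolve relationships within it.
C4 (derived state '+') is shared by Bryoana, Cerateus, Sclerura, and Telites — a synapomorphy uniting that clade.
C5 (derived state '+') is unique to Cerateus (autapomorphy; uninformative for grouping).
Only Bryoina and Leptoax show the derived state '+' for C6, supporting them as a clade.
Most parsimonious ingroup topology: ((Leptoax,Bryoina),((Telites,Sclerura),(Cerateus,Bryoana))).
The clade {Bryoina, Leptoax} is supported by C6: its derived state '+' occurs in exactly those taxa and in no other taxon (including the outgroup).

C6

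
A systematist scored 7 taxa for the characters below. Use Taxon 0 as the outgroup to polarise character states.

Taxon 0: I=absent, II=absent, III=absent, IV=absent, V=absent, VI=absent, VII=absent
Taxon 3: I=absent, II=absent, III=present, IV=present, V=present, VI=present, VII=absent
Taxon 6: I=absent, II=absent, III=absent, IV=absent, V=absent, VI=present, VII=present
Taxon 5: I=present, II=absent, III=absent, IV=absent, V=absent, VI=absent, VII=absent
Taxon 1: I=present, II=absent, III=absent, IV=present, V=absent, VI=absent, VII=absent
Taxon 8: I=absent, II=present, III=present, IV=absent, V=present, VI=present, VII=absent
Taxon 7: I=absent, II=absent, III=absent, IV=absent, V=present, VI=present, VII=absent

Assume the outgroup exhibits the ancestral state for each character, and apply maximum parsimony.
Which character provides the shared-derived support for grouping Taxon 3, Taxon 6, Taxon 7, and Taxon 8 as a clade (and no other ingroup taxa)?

VI

The outgroup has state 'absent' for every character, so 'present' is the derived state throughout.
Only Taxon 1 and Taxon 5 show the derived state 'present' for I, supporting them as a clade.
II: derived state 'present' in Taxon 8 only — an autapomorphy, so it tells us nothing about relationships among taxa.
III (derived state 'present') is shared by Taxon 3 and Taxon 8 — a synapomorphy uniting that clade.
IV (state 'present') occurs in Taxon 1 and Taxon 3 but conflicts with the nesting implied by the other characters — most parsimoniously interpreted as homoplasy.
V: derived state 'present' in Taxon 3, Taxon 7, and Taxon 8 only — synapomorphy for {Taxon 3, Taxon 7, Taxon 8}.
VI: derived state 'present' in Taxon 3, Taxon 6, Taxon 7, and Taxon 8 only — synapomorphy for {Taxon 3, Taxon 6, Taxon 7, Taxon 8}.
VII (derived state 'present') is unique to Taxon 6 (autapomorphy; uninformative for grouping).
Most parsimonious ingroup topology: ((((Taxon 3,Taxon 8),Taxon 7),Taxon 6),(Taxon 5,Taxon 1)).
The clade {Taxon 3, Taxon 6, Taxon 7, Taxon 8} is supported by VI: its derived state 'present' occurs in exactly those taxa and in no other taxon (including the outgroup).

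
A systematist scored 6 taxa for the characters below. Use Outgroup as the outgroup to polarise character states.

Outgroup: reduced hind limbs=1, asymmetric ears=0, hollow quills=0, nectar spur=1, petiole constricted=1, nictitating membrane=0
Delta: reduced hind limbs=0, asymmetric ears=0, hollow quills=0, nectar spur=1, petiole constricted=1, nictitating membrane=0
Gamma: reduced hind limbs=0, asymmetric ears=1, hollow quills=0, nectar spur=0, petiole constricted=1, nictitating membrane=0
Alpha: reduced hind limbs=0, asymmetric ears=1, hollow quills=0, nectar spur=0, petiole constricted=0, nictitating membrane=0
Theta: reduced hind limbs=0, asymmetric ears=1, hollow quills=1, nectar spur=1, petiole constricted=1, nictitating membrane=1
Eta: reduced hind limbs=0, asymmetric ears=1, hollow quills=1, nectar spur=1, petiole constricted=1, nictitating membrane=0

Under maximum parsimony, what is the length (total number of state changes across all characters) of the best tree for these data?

6

Character polarity is set by the outgroup: the derived state is whichever differs from the outgroup's state, so for reduced hind limbs, nectar spur, petiole constricted the derived state is '0', and for the remaining characters it is '1'.
All ingroup taxa share the derived state '0' for reduced hind limbs; it defines the ingroup but does not resolve relationships within it.
asymmetric ears: derived state '1' in Alpha, Eta, Gamma, and Theta only — synapomorphy for {Alpha, Eta, Gamma, Theta}.
hollow quills (derived state '1') is shared by Eta and Theta — a synapomorphy uniting that clade.
Only Alpha and Gamma show the derived state '0' for nectar spur, supporting them as a clade.
petiole constricted (derived state '0') is unique to Alpha (autapomorphy; uninformative for grouping).
nictitating membrane (derived state '1') is unique to Theta (autapomorphy; uninformative for grouping).
Most parsimonious ingroup topology: (Delta,((Gamma,Alpha),(Theta,Eta))).
Changes per character on this tree: reduced hind limbs: 1; asymmetric ears: 1; hollow quills: 1; nectar spur: 1; petiole constricted: 1; nictitating membrane: 1.
Total = 6.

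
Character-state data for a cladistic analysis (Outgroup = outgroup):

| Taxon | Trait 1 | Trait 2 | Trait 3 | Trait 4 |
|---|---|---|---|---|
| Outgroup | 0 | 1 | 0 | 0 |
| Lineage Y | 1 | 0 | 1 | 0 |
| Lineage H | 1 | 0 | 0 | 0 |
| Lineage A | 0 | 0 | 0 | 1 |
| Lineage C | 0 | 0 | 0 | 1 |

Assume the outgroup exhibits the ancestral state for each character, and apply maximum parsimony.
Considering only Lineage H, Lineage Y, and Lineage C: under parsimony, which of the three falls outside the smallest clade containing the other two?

Character polarity is set by the outgroup: the derived state is whichever differs from the outgroup's state, so for Trait 2 the derived state is '0', and for the remaining characters it is '1'.
Trait 1: derived state '1' in Lineage H and Lineage Y only — synapomorphy for {Lineage H, Lineage Y}.
All ingroup taxa share the derived state '0' for Trait 2; it defines the ingroup but does not resolve relationships within it.
Trait 3: derived state '1' in Lineage Y only — an autapomorphy, so it tells us nothing about relationships among taxa.
Trait 4: derived state '1' in Lineage A and Lineage C only — synapomorphy for {Lineage A, Lineage C}.
Most parsimonious ingroup topology: ((Lineage Y,Lineage H),(Lineage A,Lineage C)).
Lineage Y and Lineage H share a more recent common ancestor with each other than either does with Lineage C, so Lineage C is the least closely related of the three.

Lineage C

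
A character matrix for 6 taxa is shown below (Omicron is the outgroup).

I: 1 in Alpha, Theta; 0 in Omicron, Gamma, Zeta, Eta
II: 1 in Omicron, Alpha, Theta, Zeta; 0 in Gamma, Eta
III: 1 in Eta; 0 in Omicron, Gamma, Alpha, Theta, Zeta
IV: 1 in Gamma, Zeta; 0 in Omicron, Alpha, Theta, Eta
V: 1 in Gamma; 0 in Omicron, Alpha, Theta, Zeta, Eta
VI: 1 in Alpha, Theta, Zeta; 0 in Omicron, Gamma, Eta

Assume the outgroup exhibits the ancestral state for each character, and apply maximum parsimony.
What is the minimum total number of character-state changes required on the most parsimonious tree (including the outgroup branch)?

7

Character polarity is set by the outgroup: the derived state is whichever differs from the outgroup's state, so for II the derived state is '0', and for the remaining characters it is '1'.
I: derived state '1' in Alpha and Theta only — synapomorphy for {Alpha, Theta}.
II (derived state '0') is shared by Eta and Gamma — a synapomorphy uniting that clade.
III (derived state '1') is unique to Eta (autapomorphy; uninformative for grouping).
IV (state '1') occurs in Gamma and Zeta but conflicts with the nesting implied by the other characters — most parsimoniously interpreted as homoplasy.
V (derived state '1') is unique to Gamma (autapomorphy; uninformative for grouping).
Only Alpha, Theta, and Zeta show the derived state '1' for VI, supporting them as a clade.
Most parsimonious ingroup topology: ((Gamma,Eta),((Alpha,Theta),Zeta)).
Changes per character on this tree: I: 1; II: 1; III: 1; IV: 2; V: 1; VI: 1.
Total = 7.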